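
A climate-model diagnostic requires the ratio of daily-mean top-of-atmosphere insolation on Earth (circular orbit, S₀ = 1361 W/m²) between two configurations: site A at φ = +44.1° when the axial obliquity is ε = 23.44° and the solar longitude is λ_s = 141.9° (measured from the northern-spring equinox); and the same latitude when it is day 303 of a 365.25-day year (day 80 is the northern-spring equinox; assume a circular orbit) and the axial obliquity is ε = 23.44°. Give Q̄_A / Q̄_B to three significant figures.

— Configuration A (φ=+44.1°):
Solar declination: sin δ = sin ε · sin λ_s = sin 23.44° × sin 141.9° = 0.24545, so δ = +14.208°.
cos H₀ = −tan(+44.1°) tan(+14.208°) = -0.2454, H₀ = 1.8187 rad.
Bracket: H₀ sin φ sin δ + cos φ cos δ sin H₀ = 1.8187×0.69591×0.24545 + 0.71813×0.96941×0.96943 = 0.310654 + 0.674881 = 0.985535.
Q̄ = (S₀/π) × [bracket] = (1361/π) × 0.985535 = 426.95 W/m².
— Configuration B (φ=+44.1°):
Solar longitude: λ_s = 360° × (303 − 80)/365.25 = 219.795°.
sin δ = sin 23.44° × sin 219.795° = -0.25460, so δ = -14.750°.
cos H₀ = −tan(+44.1°) tan(-14.750°) = 0.2551, H₀ = 1.3128 rad.
Bracket: H₀ sin φ sin δ + cos φ cos δ sin H₀ = 1.3128×0.69591×-0.25460 + 0.71813×0.96705×0.96691 = -0.232600 + 0.671488 = 0.438888.
Q̄ = (S₀/π) × [bracket] = (1361/π) × 0.438888 = 190.13 W/m².
Ratio Q̄_A / Q̄_B = 426.95 / 190.13 = 2.246.

Q̄_A / Q̄_B ≈ 2.25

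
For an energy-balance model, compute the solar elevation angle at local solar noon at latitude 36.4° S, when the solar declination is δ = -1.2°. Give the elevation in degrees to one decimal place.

54.8°

At local noon the hour angle is zero, so the zenith angle equals |ϕ − δ| = |-36.4° − (-1.200°)| = 35.200°.
Elevation = 90° − 35.200° = 54.8°.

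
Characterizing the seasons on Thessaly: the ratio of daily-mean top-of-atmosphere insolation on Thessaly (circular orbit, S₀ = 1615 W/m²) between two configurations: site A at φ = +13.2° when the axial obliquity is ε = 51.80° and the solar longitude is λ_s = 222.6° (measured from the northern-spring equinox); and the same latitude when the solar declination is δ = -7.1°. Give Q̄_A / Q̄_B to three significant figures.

Q̄_A / Q̄_B ≈ 0.697

— Configuration A (φ=+13.2°):
Solar declination: sin δ = sin ε · sin λ_s = sin 51.80° × sin 222.6° = -0.53193, so δ = -32.136°.
cos H₀ = −tan(+13.2°) tan(-32.136°) = 0.1473, H₀ = 1.4229 rad.
Bracket: H₀ sin φ sin δ + cos φ cos δ sin H₀ = 1.4229×0.22835×-0.53193 + 0.97358×0.84679×0.98909 = -0.172834 + 0.815423 = 0.642589.
Q̄ = (S₀/π) × [bracket] = (1615/π) × 0.642589 = 330.34 W/m².
— Configuration B (φ=+13.2°):
cos H₀ = −tan(+13.2°) tan(-7.100°) = 0.0292, H₀ = 1.5416 rad.
Bracket: H₀ sin φ sin δ + cos φ cos δ sin H₀ = 1.5416×0.22835×-0.12360 + 0.97358×0.99233×0.99957 = -0.043510 + 0.965697 = 0.922187.
Q̄ = (S₀/π) × [bracket] = (1615/π) × 0.922187 = 474.07 W/m².
Ratio Q̄_A / Q̄_B = 330.34 / 474.07 = 0.6968.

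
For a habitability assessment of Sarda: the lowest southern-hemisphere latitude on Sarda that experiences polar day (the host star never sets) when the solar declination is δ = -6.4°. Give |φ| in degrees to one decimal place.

|φ| = 83.6°

Polar day requires cos H₀ = −tan φ tan δ ≤ −1, i.e. tan φ tan δ ≥ 1.
The boundary is |tan φ| · |tan δ| = 1, so |φ| = 90° − |δ| = 90° − 6.4° = 83.6° in the southern hemisphere.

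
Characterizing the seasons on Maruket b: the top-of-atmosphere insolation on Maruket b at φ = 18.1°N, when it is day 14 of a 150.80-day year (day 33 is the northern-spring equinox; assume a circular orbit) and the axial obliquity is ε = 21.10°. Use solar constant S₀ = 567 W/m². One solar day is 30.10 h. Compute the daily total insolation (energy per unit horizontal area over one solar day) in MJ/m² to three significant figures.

Solar longitude: λ_s = 360° × (14 − 33)/150.80 = -45.358°, i.e. -45.358° + 360° = 314.642°.
sin δ = sin 21.10° × sin 314.642° = -0.25614, so δ = -14.841°.
cos H₀ = −tan(+18.1°) tan(-14.841°) = 0.0866, H₀ = 1.4841 rad.
Bracket: H₀ sin φ sin δ + cos φ cos δ sin H₀ = 1.4841×0.31068×-0.25614 + 0.95052×0.96664×0.99624 = -0.118101 + 0.915356 = 0.797255.
Q̄ = (S₀/π) × [bracket] = (567/π) × 0.797255 = 143.89 W/m².
Daily total = Q̄ × 30.10 h × 3600 s/h = 143.89 × 30.10 × 3600 / 10⁶ = 15.59 MJ/m².

15.6 MJ/m²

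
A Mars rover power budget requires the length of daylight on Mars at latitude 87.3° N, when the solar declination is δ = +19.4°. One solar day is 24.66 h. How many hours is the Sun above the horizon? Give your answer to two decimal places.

Sunrise equation: cos h₀ = −tan ϕ · tan δ = -7.4674 ≤ −1, so the Sun never sets (polar day) and h₀ = π.
Daylight = 2h₀/(2π) × 24.66 h = (3.1416/π) × 24.66 = 24.66 h.

24.66 h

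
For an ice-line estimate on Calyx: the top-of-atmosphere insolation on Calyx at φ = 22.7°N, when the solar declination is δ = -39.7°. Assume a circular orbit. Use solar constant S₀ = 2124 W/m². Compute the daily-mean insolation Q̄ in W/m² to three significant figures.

cos H₀ = −tan(+22.7°) tan(-39.700°) = 0.3473, H₀ = 1.2161 rad.
Bracket: H₀ sin φ sin δ + cos φ cos δ sin H₀ = 1.2161×0.38591×-0.63877 + 0.92254×0.76940×0.93776 = -0.299778 + 0.665624 = 0.365846.
Q̄ = (S₀/π) × [bracket] = (2124/π) × 0.365846 = 247.3 W/m².

Q̄ ≈ 247 W/m²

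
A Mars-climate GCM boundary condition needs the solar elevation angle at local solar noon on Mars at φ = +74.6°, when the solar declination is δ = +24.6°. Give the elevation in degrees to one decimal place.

At local noon the hour angle is zero, so the zenith angle equals |φ − δ| = |+74.6° − (+24.600°)| = 50.000°.
Elevation = 90° − 50.000° = 40.0°.

40.0°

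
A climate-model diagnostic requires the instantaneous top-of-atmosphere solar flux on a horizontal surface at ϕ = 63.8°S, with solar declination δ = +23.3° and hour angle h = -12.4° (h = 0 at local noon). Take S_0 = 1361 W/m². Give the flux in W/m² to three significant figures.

cos θ_z = sin ϕ sin δ + cos ϕ cos δ cos h = -0.354907 + 0.396040 = 0.041133.
Flux = S_0 · cos θ_z = 1361 × 0.041133 = 55.98 W/m².

56.0 W/m²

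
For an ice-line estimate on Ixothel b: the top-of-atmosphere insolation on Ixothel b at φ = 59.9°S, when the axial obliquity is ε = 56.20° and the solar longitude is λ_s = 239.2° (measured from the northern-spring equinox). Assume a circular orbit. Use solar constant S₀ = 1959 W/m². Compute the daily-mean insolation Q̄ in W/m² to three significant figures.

Q̄ ≈ 1.21e+03 W/m²

Solar declination: sin δ = sin ε · sin λ_s = sin 56.20° × sin 239.2° = -0.71378, so δ = -45.543°.
cos H₀ = −tan(-59.9°) tan(-45.543°) = -1.7581 ≤ −1 ⇒ polar day, H₀ = π.
Bracket: H₀ sin φ sin δ + cos φ cos δ sin H₀ = 3.1416×-0.86515×-0.71378 + 0.50151×0.70037×0.00000 = 1.940022 + 0.000000 = 1.940022.
Q̄ = (S₀/π) × [bracket] = (1959/π) × 1.940022 = 1210 W/m².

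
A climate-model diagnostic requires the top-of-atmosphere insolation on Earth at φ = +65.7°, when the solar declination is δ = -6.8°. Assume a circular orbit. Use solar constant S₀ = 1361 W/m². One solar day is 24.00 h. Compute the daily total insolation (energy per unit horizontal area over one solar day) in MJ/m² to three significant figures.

9.49 MJ/m²

cos H₀ = −tan(+65.7°) tan(-6.800°) = 0.2641, H₀ = 1.3035 rad.
Bracket: H₀ sin φ sin δ + cos φ cos δ sin H₀ = 1.3035×0.91140×-0.11840 + 0.41151×0.99297×0.96450 = -0.140660 + 0.394111 = 0.253451.
Q̄ = (S₀/π) × [bracket] = (1361/π) × 0.253451 = 109.80 W/m².
Daily total = Q̄ × 24.00 h × 3600 s/h = 109.80 × 24.00 × 3600 / 10⁶ = 9.487 MJ/m².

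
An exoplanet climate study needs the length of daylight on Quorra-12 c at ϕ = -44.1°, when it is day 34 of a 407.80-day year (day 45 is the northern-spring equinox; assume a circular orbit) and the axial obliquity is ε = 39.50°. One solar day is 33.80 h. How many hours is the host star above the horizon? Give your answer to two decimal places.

18.03 h

Solar longitude: L_s = 360° × (34 − 45)/407.80 = -9.711°, i.e. -9.711° + 360° = 350.289°.
sin δ = sin 39.50° × sin 350.289° = -0.10729, so δ = -6.159°.
cos h₀ = −tan ϕ · tan δ = −tan(-44.1°) × tan(-6.159°) = -0.1046, so h₀ = 1.6756 rad = 96.00°.
Daylight = 2h₀/(2π) × 33.80 h = (1.6756/π) × 33.80 = 18.03 h.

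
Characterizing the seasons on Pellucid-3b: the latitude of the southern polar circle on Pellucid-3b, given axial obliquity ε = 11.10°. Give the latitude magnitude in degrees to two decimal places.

78.90°

The polar circle is the lowest latitude that experiences at least one full rotation of continuous darkness at the northern-summer solstice; it lies at |φ| = 90° − ε = 90° − 11.10° = 78.90°.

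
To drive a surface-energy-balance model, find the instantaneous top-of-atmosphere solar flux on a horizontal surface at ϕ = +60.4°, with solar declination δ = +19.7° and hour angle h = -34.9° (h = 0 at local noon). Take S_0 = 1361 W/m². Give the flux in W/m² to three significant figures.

918 W/m²

cos θ_z = sin ϕ sin δ + cos ϕ cos δ cos h = 0.293103 + 0.381397 = 0.674500.
Flux = S_0 · cos θ_z = 1361 × 0.674500 = 918.0 W/m².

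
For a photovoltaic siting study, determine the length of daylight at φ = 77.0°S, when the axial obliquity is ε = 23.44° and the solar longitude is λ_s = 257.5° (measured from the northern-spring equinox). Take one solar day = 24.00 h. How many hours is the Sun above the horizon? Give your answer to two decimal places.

Solar declination: sin δ = sin ε · sin λ_s = sin 23.44° × sin 257.5° = -0.38836, so δ = -22.852°.
Sunrise equation: cos H₀ = −tan φ · tan δ = -1.8255 ≤ −1, so the Sun never sets (polar day) and H₀ = π.
Daylight = 2H₀/(2π) × 24.00 h = (3.1416/π) × 24.00 = 24.00 h.

24.00 h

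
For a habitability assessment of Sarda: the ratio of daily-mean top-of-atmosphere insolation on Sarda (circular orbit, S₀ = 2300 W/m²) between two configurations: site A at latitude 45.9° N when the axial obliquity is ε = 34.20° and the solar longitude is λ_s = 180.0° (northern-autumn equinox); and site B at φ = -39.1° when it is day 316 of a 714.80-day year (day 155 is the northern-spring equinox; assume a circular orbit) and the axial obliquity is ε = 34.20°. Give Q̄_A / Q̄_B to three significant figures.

— Configuration A (φ=+45.9°):
Solar declination: sin δ = sin ε · sin λ_s = sin 34.20° × sin 180.0° = 0.00000, so δ = +0.000°.
cos H₀ = −tan(+45.9°) tan(+0.000°) = -0.0000, H₀ = 1.5708 rad.
Bracket: H₀ sin φ sin δ + cos φ cos δ sin H₀ = 1.5708×0.71813×0.00000 + 0.69591×1.00000×1.00000 = 0.000000 + 0.695910 = 0.695910.
Q̄ = (S₀/π) × [bracket] = (2300/π) × 0.695910 = 509.48 W/m².
— Configuration B (φ=-39.1°):
Solar longitude: λ_s = 360° × (316 − 155)/714.80 = 81.086°.
sin δ = sin 34.20° × sin 81.086° = 0.55529, so δ = +33.731°.
cos H₀ = −tan(-39.1°) tan(+33.731°) = 0.5426, H₀ = 0.9972 rad.
Bracket: H₀ sin φ sin δ + cos φ cos δ sin H₀ = 0.9972×-0.63068×0.55529 + 0.77605×0.83165×0.83998 = -0.349230 + 0.542125 = 0.192895.
Q̄ = (S₀/π) × [bracket] = (2300/π) × 0.192895 = 141.22 W/m².
Ratio Q̄_A / Q̄_B = 509.48 / 141.22 = 3.608.

Q̄_A / Q̄_B ≈ 3.61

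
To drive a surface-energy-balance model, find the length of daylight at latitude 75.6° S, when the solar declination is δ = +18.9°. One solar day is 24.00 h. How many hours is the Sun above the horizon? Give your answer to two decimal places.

cos H₀ = −tan φ · tan δ = 1.3335 ≥ 1, so the Sun never rises (polar night) and H₀ = 0.
Daylight = 2H₀/(2π) × 24.00 h = (0.0000/π) × 24.00 = 0.00 h.

0.00 h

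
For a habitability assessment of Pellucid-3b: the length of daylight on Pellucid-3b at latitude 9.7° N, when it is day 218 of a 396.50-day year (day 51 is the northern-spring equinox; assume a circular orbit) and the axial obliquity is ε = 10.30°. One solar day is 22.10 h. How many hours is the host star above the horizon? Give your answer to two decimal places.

Solar longitude: L_s = 360° × (218 − 51)/396.50 = 151.627°.
sin δ = sin 10.30° × sin 151.627° = 0.08497, so δ = +4.874°.
cos h₀ = −tan ϕ · tan δ = −tan(+9.7°) × tan(+4.874°) = -0.0146, so h₀ = 1.5854 rad = 90.84°.
Daylight = 2h₀/(2π) × 22.10 h = (1.5854/π) × 22.10 = 11.15 h.

11.15 h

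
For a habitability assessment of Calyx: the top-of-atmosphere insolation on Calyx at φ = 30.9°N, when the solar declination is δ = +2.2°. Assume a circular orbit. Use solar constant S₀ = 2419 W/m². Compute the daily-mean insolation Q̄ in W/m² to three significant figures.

cos H₀ = −tan(+30.9°) tan(+2.200°) = -0.0230, H₀ = 1.5938 rad.
Bracket: H₀ sin φ sin δ + cos φ cos δ sin H₀ = 1.5938×0.51354×0.03839 + 0.85806×0.99926×0.99974 = 0.031421 + 0.857202 = 0.888623.
Q̄ = (S₀/π) × [bracket] = (2419/π) × 0.888623 = 684.2 W/m².

Q̄ ≈ 684 W/m²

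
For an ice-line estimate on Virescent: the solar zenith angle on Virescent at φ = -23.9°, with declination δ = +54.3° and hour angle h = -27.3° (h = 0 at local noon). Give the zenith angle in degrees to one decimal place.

cos θ_z = sin φ sin δ + cos φ cos δ cos h = -0.329009 + 0.474082 = 0.145073.
θ_z = arccos(0.145073) = 81.7°.

θ_z = 81.7°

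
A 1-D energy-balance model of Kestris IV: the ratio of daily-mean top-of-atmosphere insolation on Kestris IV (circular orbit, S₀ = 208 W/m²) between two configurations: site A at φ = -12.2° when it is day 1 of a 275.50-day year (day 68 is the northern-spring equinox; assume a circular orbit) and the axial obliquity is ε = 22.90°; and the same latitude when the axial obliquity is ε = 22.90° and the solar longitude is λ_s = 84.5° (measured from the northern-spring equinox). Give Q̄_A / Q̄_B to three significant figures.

— Configuration A (φ=-12.2°):
Solar longitude: λ_s = 360° × (1 − 68)/275.50 = -87.550°, i.e. -87.550° + 360° = 272.450°.
sin δ = sin 22.90° × sin 272.450° = -0.38877, so δ = -22.878°.
cos H₀ = −tan(-12.2°) tan(-22.878°) = -0.0912, H₀ = 1.6622 rad.
Bracket: H₀ sin φ sin δ + cos φ cos δ sin H₀ = 1.6622×-0.21132×-0.38877 + 0.97742×0.92134×0.99583 = 0.136558 + 0.896781 = 1.033339.
Q̄ = (S₀/π) × [bracket] = (208/π) × 1.033339 = 68.416 W/m².
— Configuration B (φ=-12.2°):
Solar declination: sin δ = sin ε · sin λ_s = sin 22.90° × sin 84.5° = 0.38733, so δ = +22.789°.
cos H₀ = −tan(-12.2°) tan(+22.789°) = 0.0908, H₀ = 1.4798 rad.
Bracket: H₀ sin φ sin δ + cos φ cos δ sin H₀ = 1.4798×-0.21132×0.38733 + 0.97742×0.92194×0.99587 = -0.121122 + 0.897401 = 0.776279.
Q̄ = (S₀/π) × [bracket] = (208/π) × 0.776279 = 51.396 W/m².
Ratio Q̄_A / Q̄_B = 68.416 / 51.396 = 1.331.

Q̄_A / Q̄_B ≈ 1.33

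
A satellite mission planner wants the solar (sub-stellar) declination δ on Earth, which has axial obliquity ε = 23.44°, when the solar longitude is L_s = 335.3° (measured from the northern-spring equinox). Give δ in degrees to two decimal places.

sin δ = sin ε · sin L_s = sin 23.44° × sin 335.3° = -0.166223.
δ = arcsin(-0.166223) = -9.57°.

δ = -9.57°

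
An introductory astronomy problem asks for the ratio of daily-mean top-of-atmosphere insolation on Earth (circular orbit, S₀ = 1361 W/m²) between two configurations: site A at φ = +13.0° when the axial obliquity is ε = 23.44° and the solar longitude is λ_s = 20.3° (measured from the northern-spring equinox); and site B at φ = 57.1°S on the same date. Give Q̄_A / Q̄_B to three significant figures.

Q̄_A / Q̄_B ≈ 2.75

— Configuration A (φ=+13.0°):
Solar declination: sin δ = sin ε · sin λ_s = sin 23.44° × sin 20.3° = 0.13801, so δ = +7.933°.
cos H₀ = −tan(+13.0°) tan(+7.933°) = -0.0322, H₀ = 1.6030 rad.
Bracket: H₀ sin φ sin δ + cos φ cos δ sin H₀ = 1.6030×0.22495×0.13801 + 0.97437×0.99043×0.99948 = 0.049766 + 0.964543 = 1.014309.
Q̄ = (S₀/π) × [bracket] = (1361/π) × 1.014309 = 439.42 W/m².
— Configuration B (φ=-57.1°):
cos H₀ = −tan(-57.1°) tan(+7.933°) = 0.2154, H₀ = 1.3537 rad.
Bracket: H₀ sin φ sin δ + cos φ cos δ sin H₀ = 1.3537×-0.83962×0.13801 + 0.54317×0.99043×0.97653 = -0.156861 + 0.525346 = 0.368485.
Q̄ = (S₀/π) × [bracket] = (1361/π) × 0.368485 = 159.63 W/m².
Ratio Q̄_A / Q̄_B = 439.42 / 159.63 = 2.753.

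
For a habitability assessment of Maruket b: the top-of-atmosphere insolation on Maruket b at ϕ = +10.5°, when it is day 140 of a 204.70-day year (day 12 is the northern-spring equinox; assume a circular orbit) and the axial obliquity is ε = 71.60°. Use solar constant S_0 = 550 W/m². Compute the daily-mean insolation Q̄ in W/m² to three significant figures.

Solar longitude: L_s = 360° × (140 − 12)/204.70 = 225.110°.
sin δ = sin 71.60° × sin 225.110° = -0.67224, so δ = -42.240°.
cos h₀ = −tan(+10.5°) tan(-42.240°) = 0.1683, h₀ = 1.4017 rad.
Bracket: h₀ sin ϕ sin δ + cos ϕ cos δ sin h₀ = 1.4017×0.18224×-0.67224 + 0.98325×0.74033×0.98574 = -0.171721 + 0.717549 = 0.545828.
Q̄ = (S_0/π) × [bracket] = (550/π) × 0.545828 = 95.56 W/m².

Q̄ ≈ 95.6 W/m²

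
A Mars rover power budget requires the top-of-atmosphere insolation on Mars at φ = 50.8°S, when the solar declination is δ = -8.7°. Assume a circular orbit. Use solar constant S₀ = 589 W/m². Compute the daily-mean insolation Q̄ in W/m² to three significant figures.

cos H₀ = −tan(-50.8°) tan(-8.700°) = -0.1876, H₀ = 1.7595 rad.
Bracket: H₀ sin φ sin δ + cos φ cos δ sin H₀ = 1.7595×-0.77494×-0.15126 + 0.63203×0.98849×0.98224 = 0.206244 + 0.613660 = 0.819904.
Q̄ = (S₀/π) × [bracket] = (589/π) × 0.819904 = 153.7 W/m².

Q̄ ≈ 154 W/m²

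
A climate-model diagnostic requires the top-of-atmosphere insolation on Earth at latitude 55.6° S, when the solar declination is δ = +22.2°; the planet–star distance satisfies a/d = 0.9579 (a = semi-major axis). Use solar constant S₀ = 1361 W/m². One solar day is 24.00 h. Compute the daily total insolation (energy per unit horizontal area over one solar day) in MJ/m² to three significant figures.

4.44 MJ/m²

cos H₀ = −tan(-55.6°) tan(+22.200°) = 0.5960, H₀ = 0.9323 rad.
Bracket: H₀ sin φ sin δ + cos φ cos δ sin H₀ = 0.9323×-0.82511×0.37784 + 0.56497×0.92587×0.80298 = -0.290653 + 0.420030 = 0.129377.
Inverse-square distance factor (a/d)² = 0.9579² = 0.917572.
Q̄ = (S₀/π) × 0.917572 × [bracket] = (1361/π) × 0.917572 × 0.129377 = 51.429 W/m².
Daily total = Q̄ × 24.00 h × 3600 s/h = 51.429 × 24.00 × 3600 / 10⁶ = 4.443 MJ/m².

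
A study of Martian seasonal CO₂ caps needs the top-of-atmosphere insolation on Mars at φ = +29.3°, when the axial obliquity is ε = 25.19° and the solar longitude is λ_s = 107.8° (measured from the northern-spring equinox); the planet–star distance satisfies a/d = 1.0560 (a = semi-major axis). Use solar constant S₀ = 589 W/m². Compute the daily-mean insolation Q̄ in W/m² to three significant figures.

Solar declination: sin δ = sin ε · sin λ_s = sin 25.19° × sin 107.8° = 0.40525, so δ = +23.907°.
cos H₀ = −tan(+29.3°) tan(+23.907°) = -0.2488, H₀ = 1.8222 rad.
Bracket: H₀ sin φ sin δ + cos φ cos δ sin H₀ = 1.8222×0.48938×0.40525 + 0.87207×0.91421×0.96857 = 0.361381 + 0.772197 = 1.133578.
Inverse-square distance factor (a/d)² = 1.0560² = 1.115136.
Q̄ = (S₀/π) × 1.115136 × [bracket] = (589/π) × 1.115136 × 1.133578 = 237.0 W/m².

Q̄ ≈ 237 W/m²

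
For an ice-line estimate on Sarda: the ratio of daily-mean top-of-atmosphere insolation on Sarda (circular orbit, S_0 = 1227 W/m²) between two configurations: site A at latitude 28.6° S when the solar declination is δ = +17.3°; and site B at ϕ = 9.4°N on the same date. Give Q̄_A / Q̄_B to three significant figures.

Q̄_A / Q̄_B ≈ 0.615

— Configuration A (ϕ=-28.6°):
cos h₀ = −tan(-28.6°) tan(+17.300°) = 0.1698, h₀ = 1.4002 rad.
Bracket: h₀ sin ϕ sin δ + cos ϕ cos δ sin h₀ = 1.4002×-0.47869×0.29737 + 0.87798×0.95476×0.98548 = -0.199316 + 0.826089 = 0.626773.
Q̄ = (S_0/π) × [bracket] = (1227/π) × 0.626773 = 244.80 W/m².
— Configuration B (ϕ=+9.4°):
cos h₀ = −tan(+9.4°) tan(+17.300°) = -0.0516, h₀ = 1.6224 rad.
Bracket: h₀ sin ϕ sin δ + cos ϕ cos δ sin h₀ = 1.6224×0.16333×0.29737 + 0.98657×0.95476×0.99867 = 0.078799 + 0.940685 = 1.019484.
Q̄ = (S_0/π) × [bracket] = (1227/π) × 1.019484 = 398.18 W/m².
Ratio Q̄_A / Q̄_B = 244.80 / 398.18 = 0.6148.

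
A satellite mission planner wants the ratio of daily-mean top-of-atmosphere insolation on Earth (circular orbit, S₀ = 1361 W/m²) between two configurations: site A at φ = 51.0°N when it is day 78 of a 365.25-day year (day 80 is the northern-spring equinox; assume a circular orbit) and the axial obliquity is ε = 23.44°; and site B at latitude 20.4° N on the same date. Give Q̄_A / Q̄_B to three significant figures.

— Configuration A (φ=+51.0°):
Solar longitude: λ_s = 360° × (78 − 80)/365.25 = -1.971°, i.e. -1.971° + 360° = 358.029°.
sin δ = sin 23.44° × sin 358.029° = -0.01368, so δ = -0.784°.
cos H₀ = −tan(+51.0°) tan(-0.784°) = 0.0169, H₀ = 1.5539 rad.
Bracket: H₀ sin φ sin δ + cos φ cos δ sin H₀ = 1.5539×0.77715×-0.01368 + 0.62932×0.99991×0.99986 = -0.016520 + 0.629175 = 0.612655.
Q̄ = (S₀/π) × [bracket] = (1361/π) × 0.612655 = 265.41 W/m².
— Configuration B (φ=+20.4°):
cos H₀ = −tan(+20.4°) tan(-0.784°) = 0.0051, H₀ = 1.5657 rad.
Bracket: H₀ sin φ sin δ + cos φ cos δ sin H₀ = 1.5657×0.34857×-0.01368 + 0.93728×0.99991×0.99999 = -0.007466 + 0.937186 = 0.929720.
Q̄ = (S₀/π) × [bracket] = (1361/π) × 0.929720 = 402.77 W/m².
Ratio Q̄_A / Q̄_B = 265.41 / 402.77 = 0.6590.

Q̄_A / Q̄_B ≈ 0.659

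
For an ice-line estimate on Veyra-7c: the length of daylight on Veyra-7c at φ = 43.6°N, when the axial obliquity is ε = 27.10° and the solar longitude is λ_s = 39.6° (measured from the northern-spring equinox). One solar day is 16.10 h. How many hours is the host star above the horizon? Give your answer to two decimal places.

Solar declination: sin δ = sin ε · sin λ_s = sin 27.10° × sin 39.6° = 0.29038, so δ = +16.880°.
cos H₀ = −tan φ · tan δ = −tan(+43.6°) × tan(+16.880°) = -0.2890, so H₀ = 1.8639 rad = 106.80°.
Daylight = 2H₀/(2π) × 16.10 h = (1.8639/π) × 16.10 = 9.55 h.

9.55 h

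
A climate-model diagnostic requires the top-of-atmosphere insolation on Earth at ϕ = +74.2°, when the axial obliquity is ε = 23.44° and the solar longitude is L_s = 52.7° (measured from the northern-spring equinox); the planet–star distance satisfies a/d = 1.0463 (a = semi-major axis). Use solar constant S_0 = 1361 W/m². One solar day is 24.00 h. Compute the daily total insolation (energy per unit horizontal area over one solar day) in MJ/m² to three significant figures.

Solar declination: sin δ = sin ε · sin L_s = sin 23.44° × sin 52.7° = 0.31643, so δ = +18.447°.
cos h₀ = −tan(+74.2°) tan(+18.447°) = -1.1788 ≤ −1 ⇒ polar day, h₀ = π.
Bracket: h₀ sin ϕ sin δ + cos ϕ cos δ sin h₀ = 3.1416×0.96222×0.31643 + 0.27228×0.94862×0.00000 = 0.956540 + 0.000000 = 0.956540.
Inverse-square distance factor (a/d)² = 1.0463² = 1.094744.
Q̄ = (S_0/π) × 1.094744 × [bracket] = (1361/π) × 1.094744 × 0.956540 = 453.65 W/m².
Daily total = Q̄ × 24.00 h × 3600 s/h = 453.65 × 24.00 × 3600 / 10⁶ = 39.20 MJ/m².

39.2 MJ/m²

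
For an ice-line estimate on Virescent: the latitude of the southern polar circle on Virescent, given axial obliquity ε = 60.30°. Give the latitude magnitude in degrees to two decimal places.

29.70°

The polar circle is the lowest latitude that experiences at least one full rotation of continuous darkness at the northern-summer solstice; it lies at |φ| = 90° − ε = 90° − 60.30° = 29.70°.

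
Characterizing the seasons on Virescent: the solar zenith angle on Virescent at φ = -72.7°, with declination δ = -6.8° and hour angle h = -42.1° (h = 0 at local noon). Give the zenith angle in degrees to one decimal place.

cos θ_z = sin φ sin δ + cos φ cos δ cos h = 0.113047 + 0.219093 = 0.332140.
θ_z = arccos(0.332140) = 70.6°.

θ_z = 70.6°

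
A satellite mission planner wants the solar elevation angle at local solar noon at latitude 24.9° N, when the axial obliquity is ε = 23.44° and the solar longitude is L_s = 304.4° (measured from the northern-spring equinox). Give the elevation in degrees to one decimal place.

45.9°

Solar declination: sin δ = sin ε · sin L_s = sin 23.44° × sin 304.4° = -0.32822, so δ = -19.161°.
At local noon the hour angle is zero, so the zenith angle equals |ϕ − δ| = |+24.9° − (-19.161°)| = 44.061°.
Elevation = 90° − 44.061° = 45.9°.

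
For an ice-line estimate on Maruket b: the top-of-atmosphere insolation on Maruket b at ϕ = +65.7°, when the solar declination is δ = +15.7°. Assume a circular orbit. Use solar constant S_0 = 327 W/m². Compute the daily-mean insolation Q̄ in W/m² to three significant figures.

Q̄ ≈ 89.8 W/m²

cos h₀ = −tan(+65.7°) tan(+15.700°) = -0.6225, h₀ = 2.2428 rad.
Bracket: h₀ sin ϕ sin δ + cos ϕ cos δ sin h₀ = 2.2428×0.91140×0.27060 + 0.41151×0.96269×0.78259 = 0.553130 + 0.310028 = 0.863158.
Q̄ = (S_0/π) × [bracket] = (327/π) × 0.863158 = 89.84 W/m².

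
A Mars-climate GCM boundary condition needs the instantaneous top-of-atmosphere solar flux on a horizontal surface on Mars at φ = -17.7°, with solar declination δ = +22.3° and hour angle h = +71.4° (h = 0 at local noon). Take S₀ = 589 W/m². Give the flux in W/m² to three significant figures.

cos θ_z = sin φ sin δ + cos φ cos δ cos h = -0.115367 + 0.281134 = 0.165767.
Flux = S₀ · cos θ_z = 589 × 0.165767 = 97.64 W/m².

97.6 W/m²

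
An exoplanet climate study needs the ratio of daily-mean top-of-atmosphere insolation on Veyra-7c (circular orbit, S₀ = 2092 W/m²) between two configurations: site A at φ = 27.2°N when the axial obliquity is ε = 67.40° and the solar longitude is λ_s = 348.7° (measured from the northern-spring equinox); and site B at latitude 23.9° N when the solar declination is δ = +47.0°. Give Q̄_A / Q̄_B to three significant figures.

Q̄_A / Q̄_B ≈ 0.645

— Configuration A (φ=+27.2°):
Solar declination: sin δ = sin ε · sin λ_s = sin 67.40° × sin 348.7° = -0.18090, so δ = -10.422°.
cos H₀ = −tan(+27.2°) tan(-10.422°) = 0.0945, H₀ = 1.4761 rad.
Bracket: H₀ sin φ sin δ + cos φ cos δ sin H₀ = 1.4761×0.45710×-0.18090 + 0.88942×0.98350×0.99552 = -0.122058 + 0.870826 = 0.748768.
Q̄ = (S₀/π) × [bracket] = (2092/π) × 0.748768 = 498.61 W/m².
— Configuration B (φ=+23.9°):
cos H₀ = −tan(+23.9°) tan(+47.000°) = -0.4752, H₀ = 2.0660 rad.
Bracket: H₀ sin φ sin δ + cos φ cos δ sin H₀ = 2.0660×0.40514×0.73135 + 0.91425×0.68200×0.87987 = 0.612154 + 0.548615 = 1.160769.
Q̄ = (S₀/π) × [bracket] = (2092/π) × 1.160769 = 772.96 W/m².
Ratio Q̄_A / Q̄_B = 498.61 / 772.96 = 0.6451.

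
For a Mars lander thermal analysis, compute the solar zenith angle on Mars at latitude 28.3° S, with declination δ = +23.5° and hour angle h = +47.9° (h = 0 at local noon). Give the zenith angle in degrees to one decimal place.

θ_z = 69.4°

cos θ_z = sin ϕ sin δ + cos ϕ cos δ cos h = -0.189042 + 0.541336 = 0.352294.
θ_z = arccos(0.352294) = 69.4°.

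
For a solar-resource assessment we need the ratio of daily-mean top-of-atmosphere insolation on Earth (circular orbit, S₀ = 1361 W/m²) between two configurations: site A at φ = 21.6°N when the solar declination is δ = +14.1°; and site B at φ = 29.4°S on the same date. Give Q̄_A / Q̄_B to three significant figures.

Q̄_A / Q̄_B ≈ 1.57

— Configuration A (φ=+21.6°):
cos H₀ = −tan(+21.6°) tan(+14.100°) = -0.0995, H₀ = 1.6704 rad.
Bracket: H₀ sin φ sin δ + cos φ cos δ sin H₀ = 1.6704×0.36812×0.24362 + 0.92978×0.96987×0.99504 = 0.149804 + 0.897293 = 1.047097.
Q̄ = (S₀/π) × [bracket] = (1361/π) × 1.047097 = 453.62 W/m².
— Configuration B (φ=-29.4°):
cos H₀ = −tan(-29.4°) tan(+14.100°) = 0.1415, H₀ = 1.4288 rad.
Bracket: H₀ sin φ sin δ + cos φ cos δ sin H₀ = 1.4288×-0.49090×0.24362 + 0.87121×0.96987×0.98993 = -0.170875 + 0.836452 = 0.665577.
Q̄ = (S₀/π) × [bracket] = (1361/π) × 0.665577 = 288.34 W/m².
Ratio Q̄_A / Q̄_B = 453.62 / 288.34 = 1.573.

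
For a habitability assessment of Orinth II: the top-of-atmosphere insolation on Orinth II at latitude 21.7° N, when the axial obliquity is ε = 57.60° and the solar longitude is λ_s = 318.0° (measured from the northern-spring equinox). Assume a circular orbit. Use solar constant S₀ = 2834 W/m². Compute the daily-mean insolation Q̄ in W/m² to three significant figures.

Solar declination: sin δ = sin ε · sin λ_s = sin 57.60° × sin 318.0° = -0.56497, so δ = -34.400°.
cos H₀ = −tan(+21.7°) tan(-34.400°) = 0.2725, H₀ = 1.2948 rad.
Bracket: H₀ sin φ sin δ + cos φ cos δ sin H₀ = 1.2948×0.36975×-0.56497 + 0.92913×0.82511×0.96216 = -0.270481 + 0.737625 = 0.467144.
Q̄ = (S₀/π) × [bracket] = (2834/π) × 0.467144 = 421.4 W/m².

Q̄ ≈ 421 W/m²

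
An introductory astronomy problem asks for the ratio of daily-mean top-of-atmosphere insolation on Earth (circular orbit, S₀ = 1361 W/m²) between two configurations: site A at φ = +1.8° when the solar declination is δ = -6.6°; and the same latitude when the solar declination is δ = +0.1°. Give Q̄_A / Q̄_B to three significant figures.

— Configuration A (φ=+1.8°):
cos H₀ = −tan(+1.8°) tan(-6.600°) = 0.0036, H₀ = 1.5672 rad.
Bracket: H₀ sin φ sin δ + cos φ cos δ sin H₀ = 1.5672×0.03141×-0.11494 + 0.99951×0.99337×0.99999 = -0.005658 + 0.992873 = 0.987215.
Q̄ = (S₀/π) × [bracket] = (1361/π) × 0.987215 = 427.68 W/m².
— Configuration B (φ=+1.8°):
cos H₀ = −tan(+1.8°) tan(+0.100°) = -0.0001, H₀ = 1.5709 rad.
Bracket: H₀ sin φ sin δ + cos φ cos δ sin H₀ = 1.5709×0.03141×0.00175 + 0.99951×1.00000×1.00000 = 0.000086 + 0.999510 = 0.999596.
Q̄ = (S₀/π) × [bracket] = (1361/π) × 0.999596 = 433.04 W/m².
Ratio Q̄_A / Q̄_B = 427.68 / 433.04 = 0.9876.

Q̄_A / Q̄_B ≈ 0.988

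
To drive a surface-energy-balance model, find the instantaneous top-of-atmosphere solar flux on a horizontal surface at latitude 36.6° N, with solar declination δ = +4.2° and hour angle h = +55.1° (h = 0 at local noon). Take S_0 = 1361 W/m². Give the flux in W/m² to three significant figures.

cos θ_z = sin ϕ sin δ + cos ϕ cos δ cos h = 0.043666 + 0.458095 = 0.501761.
Flux = S_0 · cos θ_z = 1361 × 0.501761 = 682.9 W/m².

683 W/m²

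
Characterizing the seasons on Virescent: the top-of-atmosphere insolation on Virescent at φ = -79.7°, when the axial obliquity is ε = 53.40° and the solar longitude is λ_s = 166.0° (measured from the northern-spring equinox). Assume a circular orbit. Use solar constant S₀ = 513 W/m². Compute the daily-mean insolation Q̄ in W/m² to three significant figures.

Solar declination: sin δ = sin ε · sin λ_s = sin 53.40° × sin 166.0° = 0.19422, so δ = +11.199°.
cos H₀ = −tan(-79.7°) tan(+11.199°) = 1.0895 ≥ 1 ⇒ polar night, H₀ = 0 and Q̄ = 0.

Q̄ ≈ 0.00 W/m²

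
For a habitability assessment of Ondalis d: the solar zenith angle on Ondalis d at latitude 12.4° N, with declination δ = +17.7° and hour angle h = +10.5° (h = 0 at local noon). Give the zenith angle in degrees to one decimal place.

θ_z = 11.4°

cos θ_z = sin φ sin δ + cos φ cos δ cos h = 0.065287 + 0.914858 = 0.980145.
θ_z = arccos(0.980145) = 11.4°.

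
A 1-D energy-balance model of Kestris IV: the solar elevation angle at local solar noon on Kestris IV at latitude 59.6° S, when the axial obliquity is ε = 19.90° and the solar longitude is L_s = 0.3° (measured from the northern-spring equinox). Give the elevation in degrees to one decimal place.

30.3°

Solar declination: sin δ = sin ε · sin L_s = sin 19.90° × sin 0.3° = 0.00178, so δ = +0.102°.
At local noon the hour angle is zero, so the zenith angle equals |ϕ − δ| = |-59.6° − (+0.102°)| = 59.702°.
Elevation = 90° − 59.702° = 30.3°.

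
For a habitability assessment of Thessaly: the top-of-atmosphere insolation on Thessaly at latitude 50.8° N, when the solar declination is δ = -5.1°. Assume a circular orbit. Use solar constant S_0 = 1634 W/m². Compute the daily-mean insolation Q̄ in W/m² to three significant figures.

cos h₀ = −tan(+50.8°) tan(-5.100°) = 0.1094, h₀ = 1.4611 rad.
Bracket: h₀ sin ϕ sin δ + cos ϕ cos δ sin h₀ = 1.4611×0.77494×-0.08889 + 0.63203×0.99604×0.99399 = -0.100647 + 0.625744 = 0.525097.
Q̄ = (S_0/π) × [bracket] = (1634/π) × 0.525097 = 273.1 W/m².

Q̄ ≈ 273 W/m²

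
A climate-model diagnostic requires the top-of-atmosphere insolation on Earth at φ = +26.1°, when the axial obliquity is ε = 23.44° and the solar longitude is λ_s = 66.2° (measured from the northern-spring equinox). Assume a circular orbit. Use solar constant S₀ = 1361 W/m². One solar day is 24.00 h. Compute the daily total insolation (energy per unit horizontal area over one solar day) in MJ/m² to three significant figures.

Solar declination: sin δ = sin ε · sin λ_s = sin 23.44° × sin 66.2° = 0.36396, so δ = +21.344°.
cos H₀ = −tan(+26.1°) tan(+21.344°) = -0.1914, H₀ = 1.7634 rad.
Bracket: H₀ sin φ sin δ + cos φ cos δ sin H₀ = 1.7634×0.43994×0.36396 + 0.89803×0.93141×0.98151 = 0.282357 + 0.820968 = 1.103325.
Q̄ = (S₀/π) × [bracket] = (1361/π) × 1.103325 = 477.98 W/m².
Daily total = Q̄ × 24.00 h × 3600 s/h = 477.98 × 24.00 × 3600 / 10⁶ = 41.30 MJ/m².

41.3 MJ/m²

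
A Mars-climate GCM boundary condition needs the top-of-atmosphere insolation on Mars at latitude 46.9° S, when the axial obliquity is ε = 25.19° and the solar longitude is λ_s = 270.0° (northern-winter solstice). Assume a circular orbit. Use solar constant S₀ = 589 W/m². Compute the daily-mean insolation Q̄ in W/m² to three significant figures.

Solar declination: sin δ = sin ε · sin λ_s = sin 25.19° × sin 270.0° = -0.42562, so δ = -25.190°.
cos H₀ = −tan(-46.9°) tan(-25.190°) = -0.5026, H₀ = 2.0974 rad.
Bracket: H₀ sin φ sin δ + cos φ cos δ sin H₀ = 2.0974×-0.73016×-0.42562 + 0.68327×0.90490×0.86450 = 0.651810 + 0.534513 = 1.186323.
Q̄ = (S₀/π) × [bracket] = (589/π) × 1.186323 = 222.4 W/m².

Q̄ ≈ 222 W/m²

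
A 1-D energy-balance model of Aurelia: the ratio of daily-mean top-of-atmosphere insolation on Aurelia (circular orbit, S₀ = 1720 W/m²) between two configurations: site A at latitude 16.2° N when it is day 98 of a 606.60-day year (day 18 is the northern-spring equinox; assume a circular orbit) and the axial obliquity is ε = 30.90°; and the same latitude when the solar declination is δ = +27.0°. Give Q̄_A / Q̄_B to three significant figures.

Q̄_A / Q̄_B ≈ 0.997

— Configuration A (φ=+16.2°):
Solar longitude: λ_s = 360° × (98 − 18)/606.60 = 47.478°.
sin δ = sin 30.90° × sin 47.478° = 0.37849, so δ = +22.240°.
cos H₀ = −tan(+16.2°) tan(+22.240°) = -0.1188, H₀ = 1.6899 rad.
Bracket: H₀ sin φ sin δ + cos φ cos δ sin H₀ = 1.6899×0.27899×0.37849 + 0.96029×0.92561×0.99292 = 0.178445 + 0.882561 = 1.061006.
Q̄ = (S₀/π) × [bracket] = (1720/π) × 1.061006 = 580.89 W/m².
— Configuration B (φ=+16.2°):
cos H₀ = −tan(+16.2°) tan(+27.000°) = -0.1480, H₀ = 1.7194 rad.
Bracket: H₀ sin φ sin δ + cos φ cos δ sin H₀ = 1.7194×0.27899×0.45399 + 0.96029×0.89101×0.98898 = 0.217777 + 0.846199 = 1.063976.
Q̄ = (S₀/π) × [bracket] = (1720/π) × 1.063976 = 582.52 W/m².
Ratio Q̄_A / Q̄_B = 580.89 / 582.52 = 0.9972.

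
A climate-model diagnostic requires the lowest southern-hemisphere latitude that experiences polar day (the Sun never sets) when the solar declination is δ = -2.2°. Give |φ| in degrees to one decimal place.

|φ| = 87.8°

Polar day requires cos H₀ = −tan φ tan δ ≤ −1, i.e. tan φ tan δ ≥ 1.
The boundary is |tan φ| · |tan δ| = 1, so |φ| = 90° − |δ| = 90° − 2.2° = 87.8° in the southern hemisphere.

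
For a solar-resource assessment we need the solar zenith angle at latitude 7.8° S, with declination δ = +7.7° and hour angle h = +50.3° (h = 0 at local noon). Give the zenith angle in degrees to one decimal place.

cos θ_z = sin φ sin δ + cos φ cos δ cos h = -0.018184 + 0.627151 = 0.608967.
θ_z = arccos(0.608967) = 52.5°.

θ_z = 52.5°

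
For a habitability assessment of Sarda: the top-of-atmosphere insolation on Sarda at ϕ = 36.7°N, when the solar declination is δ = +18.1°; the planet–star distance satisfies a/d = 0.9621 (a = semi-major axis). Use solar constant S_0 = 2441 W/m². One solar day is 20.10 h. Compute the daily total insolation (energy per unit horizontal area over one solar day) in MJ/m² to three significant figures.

cos h₀ = −tan(+36.7°) tan(+18.100°) = -0.2436, h₀ = 1.8169 rad.
Bracket: h₀ sin ϕ sin δ + cos ϕ cos δ sin h₀ = 1.8169×0.59763×0.31068 + 0.80178×0.95052×0.96987 = 0.337347 + 0.739146 = 1.076493.
Inverse-square distance factor (a/d)² = 0.9621² = 0.925636.
Q̄ = (S_0/π) × 0.925636 × [bracket] = (2441/π) × 0.925636 × 1.076493 = 774.23 W/m².
Daily total = Q̄ × 20.10 h × 3600 s/h = 774.23 × 20.10 × 3600 / 10⁶ = 56.02 MJ/m².

56.0 MJ/m²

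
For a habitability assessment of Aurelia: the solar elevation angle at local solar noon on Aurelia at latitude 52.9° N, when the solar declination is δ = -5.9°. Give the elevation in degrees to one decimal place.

At local noon the hour angle is zero, so the zenith angle equals |φ − δ| = |+52.9° − (-5.900°)| = 58.800°.
Elevation = 90° − 58.800° = 31.2°.

31.2°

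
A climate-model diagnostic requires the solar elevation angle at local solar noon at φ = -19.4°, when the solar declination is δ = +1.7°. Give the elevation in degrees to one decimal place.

At local noon the hour angle is zero, so the zenith angle equals |φ − δ| = |-19.4° − (+1.700°)| = 21.100°.
Elevation = 90° − 21.100° = 68.9°.

68.9°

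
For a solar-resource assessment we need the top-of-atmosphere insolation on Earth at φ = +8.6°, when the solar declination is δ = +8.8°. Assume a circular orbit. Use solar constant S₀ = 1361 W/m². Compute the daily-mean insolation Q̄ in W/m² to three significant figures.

Q̄ ≈ 439 W/m²

cos H₀ = −tan(+8.6°) tan(+8.800°) = -0.0234, H₀ = 1.5942 rad.
Bracket: H₀ sin φ sin δ + cos φ cos δ sin H₀ = 1.5942×0.14954×0.15299 + 0.98876×0.98823×0.99973 = 0.036472 + 0.976858 = 1.013330.
Q̄ = (S₀/π) × [bracket] = (1361/π) × 1.013330 = 439.0 W/m².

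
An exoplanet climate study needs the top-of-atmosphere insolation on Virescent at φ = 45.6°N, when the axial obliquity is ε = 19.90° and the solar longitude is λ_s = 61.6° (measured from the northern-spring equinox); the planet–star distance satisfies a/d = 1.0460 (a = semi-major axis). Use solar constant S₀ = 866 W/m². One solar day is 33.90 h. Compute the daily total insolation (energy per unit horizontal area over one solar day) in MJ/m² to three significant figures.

Solar declination: sin δ = sin ε · sin λ_s = sin 19.90° × sin 61.6° = 0.29941, so δ = +17.422°.
cos H₀ = −tan(+45.6°) tan(+17.422°) = -0.3205, H₀ = 1.8970 rad.
Bracket: H₀ sin φ sin δ + cos φ cos δ sin H₀ = 1.8970×0.71447×0.29941 + 0.69966×0.95412×0.94726 = 0.405805 + 0.632353 = 1.038158.
Inverse-square distance factor (a/d)² = 1.0460² = 1.094116.
Q̄ = (S₀/π) × 1.094116 × [bracket] = (866/π) × 1.094116 × 1.038158 = 313.11 W/m².
Daily total = Q̄ × 33.90 h × 3600 s/h = 313.11 × 33.90 × 3600 / 10⁶ = 38.21 MJ/m².

38.2 MJ/m²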